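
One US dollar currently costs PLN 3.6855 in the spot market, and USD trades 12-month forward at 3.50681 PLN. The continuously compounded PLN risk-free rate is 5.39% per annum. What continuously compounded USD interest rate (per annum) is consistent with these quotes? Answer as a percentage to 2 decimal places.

10.36%

T = 1 year.
CIP gives F = S · g_PLN/g_USD, so g_PLN/g_USD = 3.50681/3.6855 = 0.9515154.
The PLN side grows by e^(0.0539×1) = 1.0553791.
So the USD growth factor = 1.1091561.
Take logs: ln 1.1091561 / 1 = 0.103599, so 10.36%.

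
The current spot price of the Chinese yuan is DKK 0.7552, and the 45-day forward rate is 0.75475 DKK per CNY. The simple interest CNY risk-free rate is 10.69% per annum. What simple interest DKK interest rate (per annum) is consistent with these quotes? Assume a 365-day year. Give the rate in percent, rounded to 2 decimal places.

T = 45/365 years.
By CIP, F/S equals the DKK-to-CNY growth ratio: 0.75475/0.7552 = 0.9994041.
CNY growth factor: 1 + 0.1069×45/365 = 1.0131795.
Hence g_DKK = 1.0125757.
r = (1.0125757 − 1)/(45/365) = 0.102003 → 10.20%.

10.20%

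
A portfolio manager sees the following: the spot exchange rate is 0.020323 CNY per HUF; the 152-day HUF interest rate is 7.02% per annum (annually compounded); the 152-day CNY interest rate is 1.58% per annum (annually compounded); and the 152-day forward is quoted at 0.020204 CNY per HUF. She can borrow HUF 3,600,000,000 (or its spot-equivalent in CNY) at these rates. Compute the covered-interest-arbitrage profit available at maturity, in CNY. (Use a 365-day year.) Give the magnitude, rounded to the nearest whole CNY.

T = 152/365 years.
Invest the HUF and cover forward: 3,600,000,000 × 1.0286564035 × 0.020204 = CNY 74,818,706.31.
Convert at spot and invest in CNY: 3,600,000,000 × 0.020323 × 1.006549643 = CNY 73,641,990.22.
The quoted forward overvalues HUF, so borrow CNY, buy HUF at spot, deposit the HUF at 7.02%, and sell the proceeds forward at 0.020204.
The gap between the two covered legs is CNY 1,176,716.

CNY 1,176,716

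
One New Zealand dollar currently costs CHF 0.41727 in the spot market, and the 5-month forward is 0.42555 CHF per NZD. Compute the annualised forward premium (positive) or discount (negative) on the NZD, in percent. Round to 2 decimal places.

T = 5/12 years.
(F − S)/S = (0.42555 − 0.41727)/0.41727 = 0.0198433.
Annualise by dividing by T: 0.0198433 / (5/12) = 0.047624 → 4.76%.

+4.76%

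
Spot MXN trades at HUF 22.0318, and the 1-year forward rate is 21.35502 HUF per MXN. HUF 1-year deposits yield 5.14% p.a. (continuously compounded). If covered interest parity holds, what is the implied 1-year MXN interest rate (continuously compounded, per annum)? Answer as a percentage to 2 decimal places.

8.26%

T = 1 year.
CIP gives F = S · g_HUF/g_MXN, so g_HUF/g_MXN = 21.35502/22.0318 = 0.9692817.
The HUF side grows by e^(0.0514×1) = 1.0527439.
Hence g_MXN = 1.0861073.
r = ln(1.0861073)/1 = 0.082600 → 8.26%.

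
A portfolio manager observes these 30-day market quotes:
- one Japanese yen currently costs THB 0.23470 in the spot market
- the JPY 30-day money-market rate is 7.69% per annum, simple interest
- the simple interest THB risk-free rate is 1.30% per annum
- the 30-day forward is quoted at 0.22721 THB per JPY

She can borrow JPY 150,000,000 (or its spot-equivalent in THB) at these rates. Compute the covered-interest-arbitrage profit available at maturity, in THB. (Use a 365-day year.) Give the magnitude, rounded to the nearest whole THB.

THB 945,703

T = 30/365 years.
Invest the JPY and cover forward: 150,000,000 × 1.0063205479 × 0.22721 = THB 34,296,913.75.
Convert at spot and invest in THB: 150,000,000 × 0.23470 × 1.0010684932 = THB 35,242,616.30.
The quoted forward undervalues JPY, so borrow JPY, convert to THB at spot, deposit the THB at 1.30%, and buy JPY forward at 0.22721 to cover the loan.
Arbitrage profit = |34,296,913.75 − 35,242,616.30| = THB 945,703.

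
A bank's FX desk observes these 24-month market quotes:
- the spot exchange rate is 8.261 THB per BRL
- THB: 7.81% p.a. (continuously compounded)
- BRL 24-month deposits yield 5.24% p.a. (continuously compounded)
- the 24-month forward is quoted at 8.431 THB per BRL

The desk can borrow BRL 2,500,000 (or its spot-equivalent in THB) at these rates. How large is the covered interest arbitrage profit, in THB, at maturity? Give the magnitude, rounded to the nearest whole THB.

T = 2 years.
Keep in BRL, deliver into the forward: 2,500,000·1.1104884904·8.431 = THB 23,406,321.16.
Swap to THB now, deposit: 2,500,000·8.261·1.1690599917 = THB 24,144,011.48.
The quoted forward undervalues BRL, so borrow BRL, convert to THB at spot, deposit the THB at 7.81%, and buy BRL forward at 8.431 to cover the loan.
The gap between the two covered legs is THB 737,690.

THB 737,690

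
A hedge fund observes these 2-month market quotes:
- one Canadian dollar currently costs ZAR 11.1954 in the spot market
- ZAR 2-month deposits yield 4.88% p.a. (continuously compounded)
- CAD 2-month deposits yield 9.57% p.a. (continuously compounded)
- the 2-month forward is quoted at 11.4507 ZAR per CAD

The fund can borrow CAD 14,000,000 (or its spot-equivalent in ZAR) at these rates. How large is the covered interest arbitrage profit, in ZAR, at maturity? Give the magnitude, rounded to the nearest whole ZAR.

T = 2/12 years.
Invest the CAD and cover forward: 14,000,000 × 1.01607788024 × 11.4507 = ZAR 162,887,241.77.
Convert at spot and invest in ZAR: 14,000,000 × 11.1954 × 1.00816649874 = ZAR 158,015,581.08.
The quoted forward overvalues CAD, so borrow ZAR, buy CAD at spot, deposit the CAD at 9.57%, and sell the proceeds forward at 11.4507.
Profit = 162,887,241.77 − 158,015,581.08 = ZAR 4,871,661.

ZAR 4,871,661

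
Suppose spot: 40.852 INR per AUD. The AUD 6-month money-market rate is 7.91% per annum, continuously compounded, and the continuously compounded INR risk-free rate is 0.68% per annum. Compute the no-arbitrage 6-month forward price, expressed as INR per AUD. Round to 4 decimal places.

T = 6/12 years.
Growth of 1 INR over T: e^(0.0068×6/12) = 1.00340579.
Growth of 1 AUD over T: e^(0.0791×6/12) = 1.04034251.
CIP: F = S · (grow INR)/(grow AUD) = 40.852 × 1.00340579/1.04034251 = 39.401575 INR per AUD.

39.4016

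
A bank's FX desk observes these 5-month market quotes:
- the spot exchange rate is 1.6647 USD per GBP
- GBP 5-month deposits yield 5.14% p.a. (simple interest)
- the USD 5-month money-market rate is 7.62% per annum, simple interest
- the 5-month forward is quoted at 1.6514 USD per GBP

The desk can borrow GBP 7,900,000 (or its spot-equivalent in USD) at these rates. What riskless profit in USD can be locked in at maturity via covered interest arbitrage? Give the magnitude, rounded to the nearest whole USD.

USD 243,215

T = 5/12 years.
Route A — deposit GBP, sell forward: 7,900,000 × 1.0214166667 × 1.6514 = USD 13,325,463.12.
Route B — convert at spot, deposit USD: 7,900,000 × 1.6647 × 1.031750 = USD 13,568,678.38.
The quoted forward undervalues GBP, so borrow GBP, convert to USD at spot, deposit the USD at 7.62%, and buy GBP forward at 1.6514 to cover the loan.
Arbitrage profit = |13,325,463.12 − 13,568,678.38| = USD 243,215.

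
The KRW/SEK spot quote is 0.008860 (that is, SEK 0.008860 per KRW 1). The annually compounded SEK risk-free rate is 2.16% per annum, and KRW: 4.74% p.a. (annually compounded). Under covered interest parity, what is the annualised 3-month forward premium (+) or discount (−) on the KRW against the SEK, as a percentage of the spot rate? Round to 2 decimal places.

-2.49%

T = 3/12 years.
F = S · g_SEK/g_KRW = 0.00886 × 1.0053568/1.011645 = 0.008804928.
(F − S)/S ÷ T = (0.008804928 − 0.00886)/0.00886/(3/12) = -0.024863 → -2.49%.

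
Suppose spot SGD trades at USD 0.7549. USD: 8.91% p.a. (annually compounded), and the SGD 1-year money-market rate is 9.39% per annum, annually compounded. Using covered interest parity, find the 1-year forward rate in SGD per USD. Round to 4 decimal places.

T = 1 year.
USD accumulates by (1 + 0.0891)^1 = 1.089100.
Growth of 1 SGD over T: (1 + 0.0939)^1 = 1.093900.
So F = 0.7549 × 1.089100 / 1.093900 = 0.7515875 (USD/SGD).
Invert for SGD per USD: 1 / 0.7515875 = 1.3305.

1.3305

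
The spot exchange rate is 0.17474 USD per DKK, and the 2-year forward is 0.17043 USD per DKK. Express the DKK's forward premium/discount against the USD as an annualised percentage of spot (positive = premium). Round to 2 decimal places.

T = 2 years.
(F − S)/S = (0.17043 − 0.17474)/0.17474 = -0.0246652.
Per annum: -0.0246652 / 2 = -0.012333 = -1.23%.

-1.23%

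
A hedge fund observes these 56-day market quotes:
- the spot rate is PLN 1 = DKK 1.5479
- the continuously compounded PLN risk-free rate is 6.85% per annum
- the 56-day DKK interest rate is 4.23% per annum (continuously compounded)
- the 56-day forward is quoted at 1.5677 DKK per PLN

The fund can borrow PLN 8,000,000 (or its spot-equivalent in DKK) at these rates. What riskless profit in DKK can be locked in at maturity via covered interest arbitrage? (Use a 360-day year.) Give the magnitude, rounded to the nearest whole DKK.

T = 56/360 years.
Keep in PLN, deliver into the forward: 8,000,000·1.0107125282·1.5677 = DKK 12,675,952.24.
Swap to DKK now, deposit: 8,000,000·1.5479·1.0066016958 = DKK 12,464,950.12.
The quoted forward overvalues PLN, so borrow DKK, buy PLN at spot, deposit the PLN at 6.85%, and sell the proceeds forward at 1.5677.
Profit = 12,675,952.24 − 12,464,950.12 = DKK 211,002.

DKK 211,002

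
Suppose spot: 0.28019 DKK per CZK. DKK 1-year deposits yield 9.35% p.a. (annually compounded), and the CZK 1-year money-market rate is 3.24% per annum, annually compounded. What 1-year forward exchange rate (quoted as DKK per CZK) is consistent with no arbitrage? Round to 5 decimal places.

0.29677

T = 1 year.
DKK accumulates by (1 + 0.0935)^1 = 1.093500.
Growth of 1 CZK over T: (1 + 0.0324)^1 = 1.032400.
So F = 0.28019 × 1.093500 / 1.032400 = 0.2967723 (DKK/CZK).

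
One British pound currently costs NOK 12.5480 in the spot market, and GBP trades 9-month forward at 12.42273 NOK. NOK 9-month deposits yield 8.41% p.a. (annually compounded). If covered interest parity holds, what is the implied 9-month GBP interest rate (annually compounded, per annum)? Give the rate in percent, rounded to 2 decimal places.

T = 9/12 years.
F/S = 12.42273/12.548 = 0.9900167 = (growth of NOK) / (growth of GBP).
NOK growth factor: (1 + 0.0841)^(9/12) = 1.0624341.
Hence g_GBP = 1.0731477.
r = 1.0731477^(12/9) − 1 = 0.098701 → 9.87%.

9.87%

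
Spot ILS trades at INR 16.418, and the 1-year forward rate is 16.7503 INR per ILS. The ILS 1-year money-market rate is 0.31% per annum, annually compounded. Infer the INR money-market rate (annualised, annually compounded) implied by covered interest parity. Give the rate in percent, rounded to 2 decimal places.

2.34%

T = 1 year.
F/S = 16.7503/16.418 = 1.0202400 = (growth of INR) / (growth of ILS).
ILS growth factor: (1 + 0.0031)^1 = 1.003100.
So the INR growth factor = 1.0234027.
r = 1.0234027^(1/1) − 1 = 0.023403 → 2.34%.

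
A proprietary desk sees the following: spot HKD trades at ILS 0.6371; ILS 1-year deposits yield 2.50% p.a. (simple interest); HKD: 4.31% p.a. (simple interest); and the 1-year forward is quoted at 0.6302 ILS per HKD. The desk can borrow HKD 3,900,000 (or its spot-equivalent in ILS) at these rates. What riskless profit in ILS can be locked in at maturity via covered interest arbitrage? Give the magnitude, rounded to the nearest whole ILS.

ILS 16,903

T = 1 year.
Route A — deposit HKD, sell forward: 3,900,000 × 1.043100 × 0.6302 = ILS 2,563,710.32.
Route B — convert at spot, deposit ILS: 3,900,000 × 0.6371 × 1.025000 = ILS 2,546,807.25.
The quoted forward overvalues HKD, so borrow ILS, buy HKD at spot, deposit the HKD at 4.31%, and sell the proceeds forward at 0.6302.
Arbitrage profit = |2,563,710.32 − 2,546,807.25| = ILS 16,903.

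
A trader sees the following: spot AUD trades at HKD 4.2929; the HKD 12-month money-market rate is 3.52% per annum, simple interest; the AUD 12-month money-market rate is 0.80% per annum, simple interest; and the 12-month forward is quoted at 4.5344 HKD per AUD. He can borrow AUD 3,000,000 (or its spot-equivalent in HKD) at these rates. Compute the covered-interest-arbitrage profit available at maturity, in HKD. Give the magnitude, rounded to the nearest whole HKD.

T = 1 year.
Route A — deposit AUD, sell forward: 3,000,000 × 1.008000 × 4.5344 = HKD 13,712,025.60.
Route B — convert at spot, deposit HKD: 3,000,000 × 4.2929 × 1.035200 = HKD 13,332,030.24.
The quoted forward overvalues AUD, so borrow HKD, buy AUD at spot, deposit the AUD at 0.80%, and sell the proceeds forward at 4.5344.
The gap between the two covered legs is HKD 379,995.

HKD 379,995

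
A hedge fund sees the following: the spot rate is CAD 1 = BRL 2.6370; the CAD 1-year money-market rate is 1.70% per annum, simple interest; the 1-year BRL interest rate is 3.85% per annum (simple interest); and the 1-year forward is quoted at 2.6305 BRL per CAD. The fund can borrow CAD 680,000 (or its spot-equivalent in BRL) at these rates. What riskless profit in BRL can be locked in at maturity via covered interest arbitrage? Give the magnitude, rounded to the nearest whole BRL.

BRL 43,048

T = 1 year.
Keep in CAD, deliver into the forward: 680,000·1.017000·2.6305 = BRL 1,819,148.58.
Swap to BRL now, deposit: 680,000·2.6370·1.038500 = BRL 1,862,196.66.
The quoted forward undervalues CAD, so borrow CAD, convert to BRL at spot, deposit the BRL at 3.85%, and buy CAD forward at 2.6305 to cover the loan.
The gap between the two covered legs is BRL 43,048.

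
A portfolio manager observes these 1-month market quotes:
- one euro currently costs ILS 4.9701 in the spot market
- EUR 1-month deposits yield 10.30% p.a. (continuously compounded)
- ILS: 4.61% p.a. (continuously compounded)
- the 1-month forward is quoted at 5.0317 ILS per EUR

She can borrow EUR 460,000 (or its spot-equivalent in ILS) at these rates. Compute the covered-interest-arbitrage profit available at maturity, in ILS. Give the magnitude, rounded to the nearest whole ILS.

ILS 39,488

T = 1/12 years.
Invest the EUR and cover forward: 460,000 × 1.008620276 × 5.0317 = ILS 2,334,534.34.
Convert at spot and invest in ILS: 460,000 × 4.9701 × 1.003849055 = ILS 2,295,045.89.
The quoted forward overvalues EUR, so borrow ILS, buy EUR at spot, deposit the EUR at 10.30%, and sell the proceeds forward at 5.0317.
The gap between the two covered legs is ILS 39,488.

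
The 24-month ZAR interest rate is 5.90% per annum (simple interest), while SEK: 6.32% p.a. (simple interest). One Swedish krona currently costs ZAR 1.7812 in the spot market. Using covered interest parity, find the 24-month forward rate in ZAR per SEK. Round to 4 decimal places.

1.7679

T = 2 years.
ZAR growth factor: 1 + 0.0590×2 = 1.118000.
SEK accumulates by 1 + 0.0632×2 = 1.126400.
So F = 1.7812 × 1.118000 / 1.126400 = 1.767917 (ZAR/SEK).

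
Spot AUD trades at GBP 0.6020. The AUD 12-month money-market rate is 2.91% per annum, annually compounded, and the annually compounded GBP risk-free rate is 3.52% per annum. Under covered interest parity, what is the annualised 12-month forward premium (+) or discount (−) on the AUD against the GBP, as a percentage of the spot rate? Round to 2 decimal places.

+0.59%

T = 1 year.
CIP forward (GBP per AUD) = 0.602 × 1.035200/1.029100 = 0.6055684.
Annualised premium = (F − S)/S × (1/T) = (0.6055684 − 0.602)/0.602 ÷ 1 = 0.59%.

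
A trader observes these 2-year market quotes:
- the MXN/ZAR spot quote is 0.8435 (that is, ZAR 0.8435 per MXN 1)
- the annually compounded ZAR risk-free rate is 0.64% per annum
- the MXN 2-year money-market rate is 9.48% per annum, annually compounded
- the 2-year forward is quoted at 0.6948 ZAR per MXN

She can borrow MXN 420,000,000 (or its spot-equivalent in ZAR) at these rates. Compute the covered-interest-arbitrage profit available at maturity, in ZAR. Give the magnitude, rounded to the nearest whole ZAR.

T = 2 years.
Keep in MXN, deliver into the forward: 420,000,000·1.19858704·0.6948 = ZAR 349,766,875.66.
Swap to ZAR now, deposit: 420,000,000·0.8435·1.01284096 = ZAR 358,819,166.90.
The quoted forward undervalues MXN, so borrow MXN, convert to ZAR at spot, deposit the ZAR at 0.64%, and buy MXN forward at 0.6948 to cover the loan.
Profit = 358,819,166.90 − 349,766,875.66 = ZAR 9,052,291.

ZAR 9,052,291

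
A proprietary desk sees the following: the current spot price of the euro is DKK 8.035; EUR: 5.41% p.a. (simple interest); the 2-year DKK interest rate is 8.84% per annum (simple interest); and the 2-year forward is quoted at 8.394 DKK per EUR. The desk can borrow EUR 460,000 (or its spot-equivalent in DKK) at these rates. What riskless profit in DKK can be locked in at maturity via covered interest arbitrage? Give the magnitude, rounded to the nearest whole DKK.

DKK 70,544

T = 2 years.
Keep in EUR, deliver into the forward: 460,000·1.108200·8.394 = DKK 4,279,026.17.
Swap to DKK now, deposit: 460,000·8.035·1.176800 = DKK 4,349,570.48.
The quoted forward undervalues EUR, so borrow EUR, convert to DKK at spot, deposit the DKK at 8.84%, and buy EUR forward at 8.394 to cover the loan.
The gap between the two covered legs is DKK 70,544.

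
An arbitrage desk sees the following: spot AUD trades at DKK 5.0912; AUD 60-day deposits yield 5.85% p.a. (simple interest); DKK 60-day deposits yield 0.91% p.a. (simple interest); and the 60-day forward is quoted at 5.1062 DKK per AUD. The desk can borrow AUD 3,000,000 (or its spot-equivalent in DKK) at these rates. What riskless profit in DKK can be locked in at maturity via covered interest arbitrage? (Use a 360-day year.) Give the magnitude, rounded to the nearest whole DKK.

DKK 171,191

T = 60/360 years.
Keep in AUD, deliver into the forward: 3,000,000·1.009750·5.1062 = DKK 15,467,956.35.
Swap to DKK now, deposit: 3,000,000·5.0912·1.0015166667 = DKK 15,296,764.96.
The quoted forward overvalues AUD, so borrow DKK, buy AUD at spot, deposit the AUD at 5.85%, and sell the proceeds forward at 5.1062.
The gap between the two covered legs is DKK 171,191.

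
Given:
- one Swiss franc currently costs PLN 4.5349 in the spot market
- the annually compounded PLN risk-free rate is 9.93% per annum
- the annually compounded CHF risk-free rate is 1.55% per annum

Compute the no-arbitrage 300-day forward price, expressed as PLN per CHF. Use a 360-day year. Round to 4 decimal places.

T = 300/360 years.
Growth of 1 PLN over T: (1 + 0.0993)^(300/360) = 1.0820903.
CHF growth factor: (1 + 0.0155)^(300/360) = 1.0129001.
CIP: F = S · (grow PLN)/(grow CHF) = 4.5349 × 1.0820903/1.0129001 = 4.844675 PLN per CHF.

4.8447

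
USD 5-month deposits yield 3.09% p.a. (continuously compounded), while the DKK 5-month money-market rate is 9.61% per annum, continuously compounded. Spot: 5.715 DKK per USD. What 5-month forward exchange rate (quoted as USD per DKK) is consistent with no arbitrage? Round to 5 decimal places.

0.17029

T = 5/12 years.
Growth of 1 DKK over T: e^(0.0961×5/12) = 1.0408541.
USD growth factor: e^(0.0309×5/12) = 1.0129582.
So F = 5.715 × 1.0408541 / 1.0129582 = 5.872386 (DKK/USD).
Invert for USD per DKK: 1 / 5.872386 = 0.17029.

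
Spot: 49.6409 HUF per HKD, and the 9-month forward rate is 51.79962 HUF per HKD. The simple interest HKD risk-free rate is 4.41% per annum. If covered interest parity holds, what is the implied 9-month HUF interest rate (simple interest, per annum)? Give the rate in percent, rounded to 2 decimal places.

10.40%

T = 9/12 years.
By CIP, F/S equals the HUF-to-HKD growth ratio: 51.79962/49.6409 = 1.0434867.
HKD growth factor: 1 + 0.0441×9/12 = 1.033075.
So the HUF growth factor = 1.078000.
(1.078000 − 1)/T = 0.104000, i.e. 10.40%.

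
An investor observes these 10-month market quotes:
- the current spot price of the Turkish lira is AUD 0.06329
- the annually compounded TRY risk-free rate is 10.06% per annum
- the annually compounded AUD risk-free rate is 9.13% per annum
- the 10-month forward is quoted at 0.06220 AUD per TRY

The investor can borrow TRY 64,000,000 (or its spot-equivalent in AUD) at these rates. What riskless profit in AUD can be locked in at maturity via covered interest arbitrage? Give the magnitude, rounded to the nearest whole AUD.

T = 10/12 years.
Keep in TRY, deliver into the forward: 64,000,000·1.083156617·0.06220 = AUD 4,311,829.86.
Swap to AUD now, deposit: 64,000,000·0.06329·1.075524058 = AUD 4,356,474.73.
The quoted forward undervalues TRY, so borrow TRY, convert to AUD at spot, deposit the AUD at 9.13%, and buy TRY forward at 0.06220 to cover the loan.
The gap between the two covered legs is AUD 44,645.

AUD 44,645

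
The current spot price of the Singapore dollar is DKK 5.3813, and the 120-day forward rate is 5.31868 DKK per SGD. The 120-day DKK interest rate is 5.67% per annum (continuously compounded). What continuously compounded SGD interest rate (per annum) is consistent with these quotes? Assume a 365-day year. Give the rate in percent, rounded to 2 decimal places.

T = 120/365 years.
By CIP, F/S equals the DKK-to-SGD growth ratio: 5.31868/5.3813 = 0.9883634.
The DKK side grows by e^(0.0567×120/365) = 1.0188159.
So the SGD growth factor = 1.030811.
r = ln(1.030811)/(120/365) = 0.092302 → 9.23%.

9.23%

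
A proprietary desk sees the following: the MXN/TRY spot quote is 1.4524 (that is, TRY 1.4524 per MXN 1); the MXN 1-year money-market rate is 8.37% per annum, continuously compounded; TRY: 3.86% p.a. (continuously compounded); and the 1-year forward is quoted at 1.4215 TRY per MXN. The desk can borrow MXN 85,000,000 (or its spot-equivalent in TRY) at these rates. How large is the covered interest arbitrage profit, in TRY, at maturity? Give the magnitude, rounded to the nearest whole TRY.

T = 1 year.
Keep in MXN, deliver into the forward: 85,000,000·1.08730265408·1.4215 = TRY 131,376,061.44.
Swap to TRY now, deposit: 85,000,000·1.4524·1.03935465863 = TRY 128,312,490.03.
The quoted forward overvalues MXN, so borrow TRY, buy MXN at spot, deposit the MXN at 8.37%, and sell the proceeds forward at 1.4215.
Arbitrage profit = |131,376,061.44 − 128,312,490.03| = TRY 3,063,571.

TRY 3,063,571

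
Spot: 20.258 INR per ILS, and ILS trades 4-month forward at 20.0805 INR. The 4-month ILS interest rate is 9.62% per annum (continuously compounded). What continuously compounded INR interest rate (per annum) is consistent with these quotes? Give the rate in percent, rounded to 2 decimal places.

6.98%

T = 4/12 years.
By CIP, F/S equals the INR-to-ILS growth ratio: 20.0805/20.258 = 0.9912380.
The ILS side grows by e^(0.0962×4/12) = 1.0325863.
So the INR growth factor = 1.0235388.
Take logs: ln 1.0235388 / (4/12) = 0.069798, so 6.98%.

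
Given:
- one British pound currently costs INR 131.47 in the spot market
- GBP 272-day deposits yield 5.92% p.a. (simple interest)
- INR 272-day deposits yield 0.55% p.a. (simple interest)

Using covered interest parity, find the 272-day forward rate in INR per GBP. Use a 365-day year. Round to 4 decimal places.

126.4312

T = 272/365 years.
Growth of 1 INR over T: 1 + 0.0055×272/365 = 1.00409863.
Growth of 1 GBP over T: 1 + 0.0592×272/365 = 1.044116164.
CIP: F = S · (grow INR)/(grow GBP) = 131.47 × 1.00409863/1.044116164 = 126.431188 INR per GBP.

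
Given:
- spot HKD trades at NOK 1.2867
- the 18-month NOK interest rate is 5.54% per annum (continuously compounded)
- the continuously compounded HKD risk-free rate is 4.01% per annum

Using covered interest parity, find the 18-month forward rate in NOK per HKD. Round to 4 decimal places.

T = 18/12 years.
NOK growth factor: e^(0.0554×18/12) = 1.0866505.
HKD accumulates by e^(0.0401×18/12) = 1.0619958.
Forward (NOK per HKD) = 1.2867 × 1.0866505 / 1.0619958 = 1.316571.

1.3166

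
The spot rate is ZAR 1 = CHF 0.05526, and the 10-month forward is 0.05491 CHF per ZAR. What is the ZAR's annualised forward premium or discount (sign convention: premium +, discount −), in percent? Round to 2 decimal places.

T = 10/12 years.
Period premium: (0.05491 − 0.05526)/0.05526 = -0.0063337.
Annualise by dividing by T: -0.0063337 / (10/12) = -0.007600 → -0.76%.

-0.76%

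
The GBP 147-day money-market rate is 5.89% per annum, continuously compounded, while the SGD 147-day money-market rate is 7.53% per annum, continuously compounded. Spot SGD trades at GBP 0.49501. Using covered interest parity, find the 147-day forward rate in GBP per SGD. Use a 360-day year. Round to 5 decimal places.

T = 147/360 years.
GBP growth factor: e^(0.0589×147/360) = 1.0243424.
Growth of 1 SGD over T: e^(0.0753×147/360) = 1.0312251.
So F = 0.49501 × 1.0243424 / 1.0312251 = 0.4917062 (GBP/SGD).

0.49171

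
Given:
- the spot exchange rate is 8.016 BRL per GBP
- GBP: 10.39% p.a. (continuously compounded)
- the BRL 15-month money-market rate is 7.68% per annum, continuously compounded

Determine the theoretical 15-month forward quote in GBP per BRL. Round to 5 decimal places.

0.12905

T = 15/12 years.
Growth of 1 BRL over T: e^(0.0768×15/12) = 1.1007591.
Growth of 1 GBP over T: e^(0.1039×15/12) = 1.138686.
So F = 8.016 × 1.1007591 / 1.138686 = 7.749006 (BRL/GBP).
Quoted the other way: 1/7.749006 = 0.12905 GBP per BRL.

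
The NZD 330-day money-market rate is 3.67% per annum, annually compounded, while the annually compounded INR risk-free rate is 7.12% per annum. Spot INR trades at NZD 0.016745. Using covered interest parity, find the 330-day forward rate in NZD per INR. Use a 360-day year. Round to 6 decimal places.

T = 330/360 years.
Growth of 1 NZD over T: (1 + 0.0367)^(330/360) = 1.0335909.
INR accumulates by (1 + 0.0712)^(330/360) = 1.0650778.
So F = 0.016745 × 1.0335909 / 1.0650778 = 0.01624997 (NZD/INR).

0.016250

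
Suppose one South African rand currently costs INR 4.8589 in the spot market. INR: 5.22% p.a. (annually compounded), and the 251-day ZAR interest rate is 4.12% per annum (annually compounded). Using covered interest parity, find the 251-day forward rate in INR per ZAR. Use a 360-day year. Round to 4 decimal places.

T = 251/360 years.
Growth of 1 INR over T: (1 + 0.0522)^(251/360) = 1.0361137.
ZAR accumulates by (1 + 0.0412)^(251/360) = 1.0285495.
So F = 4.8589 × 1.0361137 / 1.0285495 = 4.894634 (INR/ZAR).

4.8946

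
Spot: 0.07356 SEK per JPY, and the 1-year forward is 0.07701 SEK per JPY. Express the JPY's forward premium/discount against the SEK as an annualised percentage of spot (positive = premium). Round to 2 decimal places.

+4.69%

T = 1 year.
Period premium: (0.07701 − 0.07356)/0.07356 = 0.0469005.
Annualise by dividing by T: 0.0469005 / 1 = 0.046900 → 4.69%.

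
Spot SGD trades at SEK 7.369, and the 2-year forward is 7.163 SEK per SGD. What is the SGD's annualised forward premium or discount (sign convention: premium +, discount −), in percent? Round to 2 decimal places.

T = 2 years.
Period premium: (7.163 − 7.369)/7.369 = -0.0279549.
Per annum: -0.0279549 / 2 = -0.013977 = -1.40%.

-1.40%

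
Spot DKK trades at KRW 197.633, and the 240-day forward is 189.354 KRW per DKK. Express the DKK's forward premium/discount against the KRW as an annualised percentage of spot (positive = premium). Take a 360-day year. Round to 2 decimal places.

-6.28%

T = 240/360 years.
DKK trades forward at -4.18908% vs spot over the period.
Per annum: -0.0418908 / (240/360) = -0.062836 = -6.28%.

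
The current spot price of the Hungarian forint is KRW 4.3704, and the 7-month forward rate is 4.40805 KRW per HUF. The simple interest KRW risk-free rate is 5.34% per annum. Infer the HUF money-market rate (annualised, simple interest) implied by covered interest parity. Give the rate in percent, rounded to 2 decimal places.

3.83%

T = 7/12 years.
CIP gives F = S · g_KRW/g_HUF, so g_KRW/g_HUF = 4.40805/4.3704 = 1.0086148.
The KRW side grows by 1 + 0.0534×7/12 = 1.031150.
That pins the HUF growth at 1.0223427.
r = (1.0223427 − 1)/(7/12) = 0.038302 → 3.83%.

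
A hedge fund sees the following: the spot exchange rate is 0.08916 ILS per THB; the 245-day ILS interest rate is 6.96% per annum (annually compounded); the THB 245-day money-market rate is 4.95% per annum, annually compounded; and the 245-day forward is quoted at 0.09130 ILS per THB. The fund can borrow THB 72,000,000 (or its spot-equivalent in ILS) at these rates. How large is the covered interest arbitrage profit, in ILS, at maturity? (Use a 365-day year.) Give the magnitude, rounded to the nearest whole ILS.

T = 245/365 years.
Route A — deposit THB, sell forward: 72,000,000 × 1.03296143 × 0.09130 = ILS 6,790,275.26.
Route B — convert at spot, deposit ILS: 72,000,000 × 0.08916 × 1.046199144 = ILS 6,716,096.33.
The quoted forward overvalues THB, so borrow ILS, buy THB at spot, deposit the THB at 4.95%, and sell the proceeds forward at 0.09130.
The gap between the two covered legs is ILS 74,179.

ILS 74,179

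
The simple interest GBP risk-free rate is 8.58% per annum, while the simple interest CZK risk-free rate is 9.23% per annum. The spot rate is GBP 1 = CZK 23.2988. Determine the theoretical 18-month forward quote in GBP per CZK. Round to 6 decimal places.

T = 18/12 years.
CZK accumulates by 1 + 0.0923×18/12 = 1.138450.
GBP growth factor: 1 + 0.0858×18/12 = 1.128700.
Forward (CZK per GBP) = 23.2988 × 1.138450 / 1.128700 = 23.50006.
Quoted the other way: 1/23.50006 = 0.042553 GBP per CZK.

0.042553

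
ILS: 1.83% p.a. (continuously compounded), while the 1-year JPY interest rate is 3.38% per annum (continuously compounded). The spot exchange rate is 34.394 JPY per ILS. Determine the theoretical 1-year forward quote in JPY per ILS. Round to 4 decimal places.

T = 1 year.
Growth of 1 JPY over T: e^(0.0338×1) = 1.03437771.
ILS growth factor: e^(0.0183×1) = 1.01846847.
CIP: F = S · (grow JPY)/(grow ILS) = 34.394 × 1.03437771/1.01846847 = 34.931260 JPY per ILS.

34.9313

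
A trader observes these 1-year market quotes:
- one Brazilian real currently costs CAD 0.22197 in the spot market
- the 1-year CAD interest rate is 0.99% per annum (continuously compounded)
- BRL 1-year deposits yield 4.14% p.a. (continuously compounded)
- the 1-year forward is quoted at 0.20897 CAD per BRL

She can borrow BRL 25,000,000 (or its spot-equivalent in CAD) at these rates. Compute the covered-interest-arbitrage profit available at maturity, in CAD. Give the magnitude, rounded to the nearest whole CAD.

T = 1 year.
Invest the BRL and cover forward: 25,000,000 × 1.04226893 × 0.20897 = CAD 5,445,073.46.
Convert at spot and invest in CAD: 25,000,000 × 0.22197 × 1.009949167 = CAD 5,604,460.41.
The quoted forward undervalues BRL, so borrow BRL, convert to CAD at spot, deposit the CAD at 0.99%, and buy BRL forward at 0.20897 to cover the loan.
The gap between the two covered legs is CAD 159,387.

CAD 159,387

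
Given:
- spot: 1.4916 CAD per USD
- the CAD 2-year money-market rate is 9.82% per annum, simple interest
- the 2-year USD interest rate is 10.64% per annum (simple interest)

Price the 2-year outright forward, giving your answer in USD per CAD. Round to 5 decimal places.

0.67961

T = 2 years.
Growth of 1 CAD over T: 1 + 0.0982×2 = 1.196400.
USD growth factor: 1 + 0.1064×2 = 1.212800.
Forward (CAD per USD) = 1.4916 × 1.196400 / 1.212800 = 1.471430.
Quoted the other way: 1/1.471430 = 0.67961 USD per CAD.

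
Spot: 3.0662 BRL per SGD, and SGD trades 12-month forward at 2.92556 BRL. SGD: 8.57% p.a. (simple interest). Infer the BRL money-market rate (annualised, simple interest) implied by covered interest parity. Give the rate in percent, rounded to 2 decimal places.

T = 1 year.
CIP gives F = S · g_BRL/g_SGD, so g_BRL/g_SGD = 2.92556/3.0662 = 0.9541322.
The SGD side grows by 1 + 0.0857×1 = 1.085700.
Hence g_BRL = 1.0359013.
(1.0359013 − 1)/T = 0.035901, i.e. 3.59%.

3.59%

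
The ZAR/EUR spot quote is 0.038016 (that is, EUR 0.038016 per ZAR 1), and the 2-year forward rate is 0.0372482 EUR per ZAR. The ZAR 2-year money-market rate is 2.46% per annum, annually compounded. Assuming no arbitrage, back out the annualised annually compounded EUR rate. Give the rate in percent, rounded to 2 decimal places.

T = 2 years.
CIP gives F = S · g_EUR/g_ZAR, so g_EUR/g_ZAR = 0.0372482/0.038016 = 0.9798032.
The ZAR side grows by (1 + 0.0246)^2 = 1.0498052.
So the EUR growth factor = 1.0286025.
Annualise: 1.0286025^(1/2) − 1 = 0.014200 = 1.42%.

1.42%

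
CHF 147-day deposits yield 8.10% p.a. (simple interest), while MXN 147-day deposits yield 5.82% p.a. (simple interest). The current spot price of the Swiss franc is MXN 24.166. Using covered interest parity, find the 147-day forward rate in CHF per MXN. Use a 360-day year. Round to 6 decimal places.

T = 147/360 years.
Growth of 1 MXN over T: 1 + 0.0582×147/360 = 1.023765.
CHF growth factor: 1 + 0.0810×147/360 = 1.033075.
CIP: F = S · (grow MXN)/(grow CHF) = 24.166 × 1.023765/1.033075 = 23.94822 MXN per CHF.
Invert for CHF per MXN: 1 / 23.94822 = 0.041757.

0.041757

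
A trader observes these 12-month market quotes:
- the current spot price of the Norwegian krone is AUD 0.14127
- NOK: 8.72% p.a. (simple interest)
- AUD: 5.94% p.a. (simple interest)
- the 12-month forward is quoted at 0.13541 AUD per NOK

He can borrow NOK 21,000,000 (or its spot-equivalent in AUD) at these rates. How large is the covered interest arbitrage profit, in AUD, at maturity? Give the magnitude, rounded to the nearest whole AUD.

AUD 51,317

T = 1 year.
Invest the NOK and cover forward: 21,000,000 × 1.087200 × 0.13541 = AUD 3,091,572.79.
Convert at spot and invest in AUD: 21,000,000 × 0.14127 × 1.059400 = AUD 3,142,890.20.
The quoted forward undervalues NOK, so borrow NOK, convert to AUD at spot, deposit the AUD at 5.94%, and buy NOK forward at 0.13541 to cover the loan.
Profit = 3,142,890.20 − 3,091,572.79 = AUD 51,317.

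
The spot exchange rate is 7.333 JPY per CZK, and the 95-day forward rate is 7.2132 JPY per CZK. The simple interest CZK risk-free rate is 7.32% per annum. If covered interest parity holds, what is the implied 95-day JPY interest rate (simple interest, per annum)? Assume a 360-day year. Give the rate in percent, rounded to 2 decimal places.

1.01%

T = 95/360 years.
F/S = 7.2132/7.333 = 0.9836629 = (growth of JPY) / (growth of CZK).
CZK growth factor: 1 + 0.0732×95/360 = 1.0193167.
So the JPY growth factor = 1.002664.
(1.002664 − 1)/T = 0.010095, i.e. 1.01%.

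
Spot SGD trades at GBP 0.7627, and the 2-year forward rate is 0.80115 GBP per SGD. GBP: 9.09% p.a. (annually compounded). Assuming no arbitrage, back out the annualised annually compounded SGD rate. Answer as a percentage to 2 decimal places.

6.44%

T = 2 years.
F/S = 0.80115/0.7627 = 1.0504130 = (growth of GBP) / (growth of SGD).
GBP growth factor: (1 + 0.0909)^2 = 1.1900628.
So the SGD growth factor = 1.1329475.
r = 1.1329475^(1/2) − 1 = 0.064400 → 6.44%.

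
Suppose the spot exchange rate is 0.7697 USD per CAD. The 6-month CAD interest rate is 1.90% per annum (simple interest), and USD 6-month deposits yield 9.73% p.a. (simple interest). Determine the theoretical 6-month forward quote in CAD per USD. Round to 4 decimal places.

T = 6/12 years.
USD accumulates by 1 + 0.0973×6/12 = 1.048650.
Growth of 1 CAD over T: 1 + 0.0190×6/12 = 1.009500.
So F = 0.7697 × 1.048650 / 1.009500 = 0.7995502 (USD/CAD).
Quoted the other way: 1/0.7995502 = 1.2507 CAD per USD.

1.2507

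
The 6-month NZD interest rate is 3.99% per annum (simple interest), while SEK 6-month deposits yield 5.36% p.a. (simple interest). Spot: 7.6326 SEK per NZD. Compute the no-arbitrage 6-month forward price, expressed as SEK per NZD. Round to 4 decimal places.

T = 6/12 years.
SEK growth factor: 1 + 0.0536×6/12 = 1.026800.
Growth of 1 NZD over T: 1 + 0.0399×6/12 = 1.019950.
Forward (SEK per NZD) = 7.6326 × 1.026800 / 1.019950 = 7.683861.

7.6839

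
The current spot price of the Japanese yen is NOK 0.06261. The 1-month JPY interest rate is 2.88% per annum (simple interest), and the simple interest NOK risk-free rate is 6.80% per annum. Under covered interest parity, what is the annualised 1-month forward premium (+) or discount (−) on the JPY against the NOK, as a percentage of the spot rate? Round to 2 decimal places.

T = 1/12 years.
CIP forward (NOK per JPY) = 0.06261 × 1.0056667/1.002400 = 0.06281404.
(F − S)/S ÷ T = (0.06281404 − 0.06261)/0.06261/(1/12) = 0.039107 → 3.91%.

+3.91%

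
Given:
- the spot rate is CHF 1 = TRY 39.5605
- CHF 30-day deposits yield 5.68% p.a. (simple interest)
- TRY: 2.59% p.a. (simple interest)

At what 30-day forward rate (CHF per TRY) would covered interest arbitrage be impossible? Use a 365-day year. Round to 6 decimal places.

T = 30/365 years.
Growth of 1 TRY over T: 1 + 0.0259×30/365 = 1.0021288.
Growth of 1 CHF over T: 1 + 0.0568×30/365 = 1.0046685.
Forward (TRY per CHF) = 39.5605 × 1.0021288 / 1.0046685 = 39.46050.
Invert for CHF per TRY: 1 / 39.46050 = 0.025342.

0.025342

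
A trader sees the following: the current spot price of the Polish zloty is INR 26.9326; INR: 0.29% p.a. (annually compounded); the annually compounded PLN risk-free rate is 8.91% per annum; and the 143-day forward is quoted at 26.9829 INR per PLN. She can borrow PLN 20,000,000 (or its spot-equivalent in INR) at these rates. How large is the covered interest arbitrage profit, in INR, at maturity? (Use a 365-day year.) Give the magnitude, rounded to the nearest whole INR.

INR 18,745,352

T = 143/365 years.
Route A — deposit PLN, sell forward: 20,000,000 × 1.0340045188 × 26.9829 = INR 558,008,810.61.
Route B — convert at spot, deposit INR: 20,000,000 × 26.9326 × 1.00113516393 = INR 539,263,458.32.
The quoted forward overvalues PLN, so borrow INR, buy PLN at spot, deposit the PLN at 8.91%, and sell the proceeds forward at 26.9829.
Arbitrage profit = |558,008,810.61 − 539,263,458.32| = INR 18,745,352.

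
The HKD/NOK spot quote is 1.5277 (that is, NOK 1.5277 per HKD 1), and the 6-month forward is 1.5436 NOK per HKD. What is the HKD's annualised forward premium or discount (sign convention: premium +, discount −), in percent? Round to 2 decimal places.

T = 6/12 years.
HKD trades forward at +1.04078% vs spot over the period.
Per annum: 0.0104078 / (6/12) = 0.020816 = 2.08%.

+2.08%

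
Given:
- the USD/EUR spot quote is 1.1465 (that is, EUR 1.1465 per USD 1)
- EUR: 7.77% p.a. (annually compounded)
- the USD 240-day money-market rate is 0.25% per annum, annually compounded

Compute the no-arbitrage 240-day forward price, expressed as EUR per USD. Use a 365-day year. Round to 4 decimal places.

T = 240/365 years.
EUR accumulates by (1 + 0.0777)^(240/365) = 1.0504333.
USD accumulates by (1 + 0.0025)^(240/365) = 1.0016431.
So F = 1.1465 × 1.0504333 / 1.0016431 = 1.202346 (EUR/USD).

1.2023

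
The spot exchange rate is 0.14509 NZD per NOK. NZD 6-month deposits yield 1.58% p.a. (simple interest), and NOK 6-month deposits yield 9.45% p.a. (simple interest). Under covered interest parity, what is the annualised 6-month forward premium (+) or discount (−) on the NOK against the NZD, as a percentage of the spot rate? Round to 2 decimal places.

T = 6/12 years.
No-arbitrage forward: 0.14509 × 1.007900 / 1.047250 = 0.13963830 NZD/NOK.
(F − S)/S ÷ T = (0.13963830 − 0.14509)/0.14509/(6/12) = -0.075149 → -7.51%.

-7.51%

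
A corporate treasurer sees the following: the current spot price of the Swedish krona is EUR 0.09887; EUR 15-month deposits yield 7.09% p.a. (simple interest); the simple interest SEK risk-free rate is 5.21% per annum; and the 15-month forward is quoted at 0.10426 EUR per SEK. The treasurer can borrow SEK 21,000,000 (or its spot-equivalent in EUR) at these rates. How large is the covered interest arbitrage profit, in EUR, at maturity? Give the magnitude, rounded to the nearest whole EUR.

T = 15/12 years.
Route A — deposit SEK, sell forward: 21,000,000 × 1.065125 × 0.10426 = EUR 2,332,048.58.
Route B — convert at spot, deposit EUR: 21,000,000 × 0.09887 × 1.088625 = EUR 2,260,279.43.
The quoted forward overvalues SEK, so borrow EUR, buy SEK at spot, deposit the SEK at 5.21%, and sell the proceeds forward at 0.10426.
Profit = 2,332,048.58 − 2,260,279.43 = EUR 71,769.

EUR 71,769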